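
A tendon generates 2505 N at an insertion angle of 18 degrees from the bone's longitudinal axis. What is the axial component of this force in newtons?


F_eff = F_tendon * cos(theta)
theta = 18 deg = 0.3142 rad
cos(theta) = 0.9511
F_eff = 2505 * 0.9511
F_eff = 2382.3966


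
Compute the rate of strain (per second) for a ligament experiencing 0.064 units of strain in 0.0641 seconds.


strain_rate = delta_strain / delta_t
strain_rate = 0.064 / 0.0641
strain_rate = 0.9984


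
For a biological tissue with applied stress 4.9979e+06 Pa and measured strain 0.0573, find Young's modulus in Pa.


E = stress / strain
E = 4.9979e+06 / 0.0573
E = 8.7223e+07


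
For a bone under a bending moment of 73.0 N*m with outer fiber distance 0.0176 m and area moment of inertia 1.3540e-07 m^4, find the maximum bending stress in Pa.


sigma = M * c / I
sigma = 73.0 * 0.0176 / 1.3540e-07
M * c = 1.2848
sigma = 9.4889e+06


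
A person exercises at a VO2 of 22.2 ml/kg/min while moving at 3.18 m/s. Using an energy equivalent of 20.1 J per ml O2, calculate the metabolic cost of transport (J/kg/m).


Power per kg = VO2 * 20.1 / 60
Power per kg = 22.2 * 20.1 / 60 = 7.4370 W/kg
Cost = power_per_kg / speed
Cost = 7.4370 / 3.18
Cost = 2.3387


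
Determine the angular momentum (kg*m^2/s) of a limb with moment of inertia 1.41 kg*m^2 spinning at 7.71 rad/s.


L = I * omega
L = 1.41 * 7.71
L = 10.8711


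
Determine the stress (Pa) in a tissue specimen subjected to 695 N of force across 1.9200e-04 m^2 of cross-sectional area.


stress = F / A
stress = 695 / 1.9200e-04
stress = 3.6198e+06


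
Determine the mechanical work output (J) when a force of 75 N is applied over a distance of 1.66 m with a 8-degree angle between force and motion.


W = F * d * cos(theta)
theta = 8 deg = 0.1396 rad
cos(theta) = 0.9903
W = 75 * 1.66 * 0.9903
W = 123.2884


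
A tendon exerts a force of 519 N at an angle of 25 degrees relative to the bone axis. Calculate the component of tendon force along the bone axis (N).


F_eff = F_tendon * cos(theta)
theta = 25 deg = 0.4363 rad
cos(theta) = 0.9063
F_eff = 519 * 0.9063
F_eff = 470.3737


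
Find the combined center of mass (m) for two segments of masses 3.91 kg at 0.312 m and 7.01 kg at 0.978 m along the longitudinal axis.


COM = (m1*x1 + m2*x2) / (m1 + m2)
COM = (3.91*0.312 + 7.01*0.978) / (3.91 + 7.01)
Numerator = 8.0757
Denominator = 10.9200
COM = 0.7395


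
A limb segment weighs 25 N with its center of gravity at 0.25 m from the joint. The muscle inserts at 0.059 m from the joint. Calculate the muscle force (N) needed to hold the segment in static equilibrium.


F_muscle = W * d_load / d_muscle
F_muscle = 25 * 0.25 / 0.059
Numerator = 6.2500
F_muscle = 105.9322


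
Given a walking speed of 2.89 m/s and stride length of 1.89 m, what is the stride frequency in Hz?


f = v / stride_length
f = 2.89 / 1.89
f = 1.5291


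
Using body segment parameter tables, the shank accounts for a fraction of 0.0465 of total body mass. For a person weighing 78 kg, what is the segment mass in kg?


m_segment = body_mass * fraction
m_segment = 78 * 0.0465
m_segment = 3.6270


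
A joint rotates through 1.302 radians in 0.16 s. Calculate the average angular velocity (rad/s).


omega = delta_theta / delta_t
omega = 1.302 / 0.16
omega = 8.1375


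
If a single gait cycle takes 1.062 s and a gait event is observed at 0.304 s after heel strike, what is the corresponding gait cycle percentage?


pct = (event_time / cycle_time) * 100
pct = (0.304 / 1.062) * 100
ratio = 0.2863
pct = 28.6252


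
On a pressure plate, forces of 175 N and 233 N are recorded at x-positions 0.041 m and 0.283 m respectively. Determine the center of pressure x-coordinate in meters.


COP_x = (F1*x1 + F2*x2) / (F1 + F2)
COP_x = (175*0.041 + 233*0.283) / (175 + 233)
Numerator = 73.1140
Denominator = 408
COP_x = 0.1792


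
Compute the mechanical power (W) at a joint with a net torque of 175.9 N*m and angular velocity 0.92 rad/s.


P = M * omega
P = 175.9 * 0.92
P = 161.8280


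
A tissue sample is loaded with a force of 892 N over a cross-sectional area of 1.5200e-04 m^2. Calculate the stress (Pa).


stress = F / A
stress = 892 / 1.5200e-04
stress = 5.8684e+06


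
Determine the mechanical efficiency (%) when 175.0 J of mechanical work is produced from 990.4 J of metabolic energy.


eta = (W_mech / E_meta) * 100
eta = (175.0 / 990.4) * 100
ratio = 0.1767
eta = 17.6696


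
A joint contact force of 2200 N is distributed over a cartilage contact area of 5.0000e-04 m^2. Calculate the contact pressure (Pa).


P = F / A
P = 2200 / 5.0000e-04
P = 4.4000e+06


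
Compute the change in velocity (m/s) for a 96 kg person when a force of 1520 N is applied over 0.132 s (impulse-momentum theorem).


J = F * dt = 1520 * 0.132 = 200.6400 N*s
delta_v = J / m
delta_v = 200.6400 / 96
delta_v = 2.0900


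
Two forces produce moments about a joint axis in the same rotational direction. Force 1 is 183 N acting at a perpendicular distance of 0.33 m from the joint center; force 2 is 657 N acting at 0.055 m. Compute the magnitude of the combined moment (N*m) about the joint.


M = F1 * d1 + F2 * d2
M = 183 * 0.33 + 657 * 0.055
M = 60.3900 + 36.1350
M = 96.5250


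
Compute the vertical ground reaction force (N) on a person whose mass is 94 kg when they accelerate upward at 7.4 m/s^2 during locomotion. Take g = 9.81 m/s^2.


GRF = m * (g + a)
GRF = 94 * (9.81 + 7.4)
GRF = 94 * 17.2100
GRF = 1617.7400


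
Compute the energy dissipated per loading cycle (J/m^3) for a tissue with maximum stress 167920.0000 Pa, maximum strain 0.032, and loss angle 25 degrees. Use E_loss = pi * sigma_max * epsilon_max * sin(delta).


E_loss = pi * sigma_max * epsilon_max * sin(delta)
delta = 25 deg = 0.4363 rad
sin(delta) = 0.4226
E_loss = pi * 167920.0000 * 0.032 * 0.4226
E_loss = 7134.2863


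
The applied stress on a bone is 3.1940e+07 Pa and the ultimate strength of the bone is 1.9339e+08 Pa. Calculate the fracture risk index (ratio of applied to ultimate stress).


FRI = applied / ultimate
FRI = 3.1940e+07 / 1.9339e+08
FRI = 0.1652


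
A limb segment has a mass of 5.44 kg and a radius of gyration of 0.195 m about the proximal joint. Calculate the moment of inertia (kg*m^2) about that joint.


I = m * k^2
I = 5.44 * 0.195^2
k^2 = 0.0380
I = 0.2069


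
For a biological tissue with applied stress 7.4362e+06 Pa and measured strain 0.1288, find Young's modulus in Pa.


E = stress / strain
E = 7.4362e+06 / 0.1288
E = 5.7734e+07


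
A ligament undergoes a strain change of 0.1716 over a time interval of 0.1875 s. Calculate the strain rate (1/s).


strain_rate = delta_strain / delta_t
strain_rate = 0.1716 / 0.1875
strain_rate = 0.9152


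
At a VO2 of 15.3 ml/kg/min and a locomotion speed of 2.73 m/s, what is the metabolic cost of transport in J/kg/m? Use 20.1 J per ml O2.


Power per kg = VO2 * 20.1 / 60
Power per kg = 15.3 * 20.1 / 60 = 5.1255 W/kg
Cost = power_per_kg / speed
Cost = 5.1255 / 2.73
Cost = 1.8775


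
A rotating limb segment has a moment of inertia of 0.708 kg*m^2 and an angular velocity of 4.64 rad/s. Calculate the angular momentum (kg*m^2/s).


L = I * omega
L = 0.708 * 4.64
L = 3.2851


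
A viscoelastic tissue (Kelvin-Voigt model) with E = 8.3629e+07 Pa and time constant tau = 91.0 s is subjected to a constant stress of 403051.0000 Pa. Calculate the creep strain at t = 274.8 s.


epsilon(t) = (sigma/E) * (1 - exp(-t/tau))
sigma/E = 403051.0000 / 8.3629e+07 = 0.0048
exp(-t/tau) = exp(-274.8 / 91.0) = 0.0488
epsilon = 0.0048 * (1 - 0.0488)
epsilon = 0.0046


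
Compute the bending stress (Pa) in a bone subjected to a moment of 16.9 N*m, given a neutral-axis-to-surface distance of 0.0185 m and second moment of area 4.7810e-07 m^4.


sigma = M * c / I
sigma = 16.9 * 0.0185 / 4.7810e-07
M * c = 0.3126
sigma = 653942.6898


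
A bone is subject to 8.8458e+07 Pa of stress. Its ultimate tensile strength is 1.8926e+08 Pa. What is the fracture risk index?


FRI = applied / ultimate
FRI = 8.8458e+07 / 1.8926e+08
FRI = 0.4674


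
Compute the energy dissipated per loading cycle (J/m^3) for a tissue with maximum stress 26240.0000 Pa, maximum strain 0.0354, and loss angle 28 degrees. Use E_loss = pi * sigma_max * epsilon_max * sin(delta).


E_loss = pi * sigma_max * epsilon_max * sin(delta)
delta = 28 deg = 0.4887 rad
sin(delta) = 0.4695
E_loss = pi * 26240.0000 * 0.0354 * 0.4695
E_loss = 1370.0179


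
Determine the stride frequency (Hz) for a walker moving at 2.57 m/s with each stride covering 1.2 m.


f = v / stride_length
f = 2.57 / 1.2
f = 2.1417


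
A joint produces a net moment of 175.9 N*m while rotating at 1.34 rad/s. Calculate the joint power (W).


P = M * omega
P = 175.9 * 1.34
P = 235.7060


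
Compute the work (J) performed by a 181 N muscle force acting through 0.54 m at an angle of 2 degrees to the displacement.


W = F * d * cos(theta)
theta = 2 deg = 0.0349 rad
cos(theta) = 0.9994
W = 181 * 0.54 * 0.9994
W = 97.6805


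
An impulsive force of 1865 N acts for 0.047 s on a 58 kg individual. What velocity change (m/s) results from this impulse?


J = F * dt = 1865 * 0.047 = 87.6550 N*s
delta_v = J / m
delta_v = 87.6550 / 58
delta_v = 1.5113


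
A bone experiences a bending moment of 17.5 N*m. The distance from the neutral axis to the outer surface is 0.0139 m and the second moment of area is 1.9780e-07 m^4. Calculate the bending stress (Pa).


sigma = M * c / I
sigma = 17.5 * 0.0139 / 1.9780e-07
M * c = 0.2432
sigma = 1.2298e+06


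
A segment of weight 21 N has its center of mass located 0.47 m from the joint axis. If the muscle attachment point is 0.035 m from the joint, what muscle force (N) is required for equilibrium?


F_muscle = W * d_load / d_muscle
F_muscle = 21 * 0.47 / 0.035
Numerator = 9.8700
F_muscle = 282.0000


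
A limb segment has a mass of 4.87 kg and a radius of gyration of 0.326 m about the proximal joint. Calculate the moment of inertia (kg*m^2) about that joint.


I = m * k^2
I = 4.87 * 0.326^2
k^2 = 0.1063
I = 0.5176


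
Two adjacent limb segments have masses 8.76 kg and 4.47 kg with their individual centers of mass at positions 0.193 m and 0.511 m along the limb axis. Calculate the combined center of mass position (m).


COM = (m1*x1 + m2*x2) / (m1 + m2)
COM = (8.76*0.193 + 4.47*0.511) / (8.76 + 4.47)
Numerator = 3.9748
Denominator = 13.2300
COM = 0.3004


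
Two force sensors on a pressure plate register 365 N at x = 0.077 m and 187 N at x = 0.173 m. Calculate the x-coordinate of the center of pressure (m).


COP_x = (F1*x1 + F2*x2) / (F1 + F2)
COP_x = (365*0.077 + 187*0.173) / (365 + 187)
Numerator = 60.4560
Denominator = 552
COP_x = 0.1095


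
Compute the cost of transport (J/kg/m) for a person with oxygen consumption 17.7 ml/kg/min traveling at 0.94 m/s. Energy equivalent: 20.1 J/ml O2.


Power per kg = VO2 * 20.1 / 60
Power per kg = 17.7 * 20.1 / 60 = 5.9295 W/kg
Cost = power_per_kg / speed
Cost = 5.9295 / 0.94
Cost = 6.3080


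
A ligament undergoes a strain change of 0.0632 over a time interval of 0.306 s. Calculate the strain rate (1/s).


strain_rate = delta_strain / delta_t
strain_rate = 0.0632 / 0.306
strain_rate = 0.2065


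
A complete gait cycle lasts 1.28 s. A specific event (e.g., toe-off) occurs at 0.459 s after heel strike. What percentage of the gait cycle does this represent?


pct = (event_time / cycle_time) * 100
pct = (0.459 / 1.28) * 100
ratio = 0.3586
pct = 35.8594


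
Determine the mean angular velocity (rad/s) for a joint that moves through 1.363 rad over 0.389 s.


omega = delta_theta / delta_t
omega = 1.363 / 0.389
omega = 3.5039


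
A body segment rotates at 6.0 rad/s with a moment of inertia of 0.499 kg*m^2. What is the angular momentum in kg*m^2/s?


L = I * omega
L = 0.499 * 6.0
L = 2.9940


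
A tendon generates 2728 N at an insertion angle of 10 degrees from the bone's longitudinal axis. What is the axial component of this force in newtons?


F_eff = F_tendon * cos(theta)
theta = 10 deg = 0.1745 rad
cos(theta) = 0.9848
F_eff = 2728 * 0.9848
F_eff = 2686.5556


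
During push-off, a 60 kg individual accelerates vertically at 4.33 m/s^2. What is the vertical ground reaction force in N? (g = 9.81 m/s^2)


GRF = m * (g + a)
GRF = 60 * (9.81 + 4.33)
GRF = 60 * 14.1400
GRF = 848.4000


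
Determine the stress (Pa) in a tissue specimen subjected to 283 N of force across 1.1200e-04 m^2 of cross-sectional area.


stress = F / A
stress = 283 / 1.1200e-04
stress = 2.5268e+06


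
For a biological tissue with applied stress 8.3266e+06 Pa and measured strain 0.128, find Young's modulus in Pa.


E = stress / strain
E = 8.3266e+06 / 0.128
E = 6.5052e+07


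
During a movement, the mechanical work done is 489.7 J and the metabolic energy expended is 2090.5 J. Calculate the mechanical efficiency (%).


eta = (W_mech / E_meta) * 100
eta = (489.7 / 2090.5) * 100
ratio = 0.2343
eta = 23.4250


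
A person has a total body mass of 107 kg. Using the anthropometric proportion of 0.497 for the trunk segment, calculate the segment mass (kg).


m_segment = body_mass * fraction
m_segment = 107 * 0.497
m_segment = 53.1790


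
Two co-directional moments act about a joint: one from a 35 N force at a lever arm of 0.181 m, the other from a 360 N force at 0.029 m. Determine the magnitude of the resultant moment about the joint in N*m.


M = F1 * d1 + F2 * d2
M = 35 * 0.181 + 360 * 0.029
M = 6.3350 + 10.4400
M = 16.7750


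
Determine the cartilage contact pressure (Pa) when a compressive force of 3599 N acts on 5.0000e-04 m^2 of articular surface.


P = F / A
P = 3599 / 5.0000e-04
P = 7.1980e+06


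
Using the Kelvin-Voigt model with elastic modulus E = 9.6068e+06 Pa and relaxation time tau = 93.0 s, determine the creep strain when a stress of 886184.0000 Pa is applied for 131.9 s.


epsilon(t) = (sigma/E) * (1 - exp(-t/tau))
sigma/E = 886184.0000 / 9.6068e+06 = 0.0922
exp(-t/tau) = exp(-131.9 / 93.0) = 0.2421
epsilon = 0.0922 * (1 - 0.2421)
epsilon = 0.0699


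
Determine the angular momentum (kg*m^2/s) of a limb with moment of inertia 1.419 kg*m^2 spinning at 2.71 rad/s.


L = I * omega
L = 1.419 * 2.71
L = 3.8455


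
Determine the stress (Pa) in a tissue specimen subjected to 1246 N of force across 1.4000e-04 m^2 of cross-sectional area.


stress = F / A
stress = 1246 / 1.4000e-04
stress = 8.9000e+06


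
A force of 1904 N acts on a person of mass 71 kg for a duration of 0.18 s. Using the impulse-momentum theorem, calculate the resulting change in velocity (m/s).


J = F * dt = 1904 * 0.18 = 342.7200 N*s
delta_v = J / m
delta_v = 342.7200 / 71
delta_v = 4.8270


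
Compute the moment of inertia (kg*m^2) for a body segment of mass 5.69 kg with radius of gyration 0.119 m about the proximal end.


I = m * k^2
I = 5.69 * 0.119^2
k^2 = 0.0142
I = 0.0806


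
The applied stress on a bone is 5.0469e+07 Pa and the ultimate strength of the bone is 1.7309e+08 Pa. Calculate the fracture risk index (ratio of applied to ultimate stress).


FRI = applied / ultimate
FRI = 5.0469e+07 / 1.7309e+08
FRI = 0.2916


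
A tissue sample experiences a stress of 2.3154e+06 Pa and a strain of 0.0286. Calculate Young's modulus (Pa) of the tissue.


E = stress / strain
E = 2.3154e+06 / 0.0286
E = 8.0958e+07


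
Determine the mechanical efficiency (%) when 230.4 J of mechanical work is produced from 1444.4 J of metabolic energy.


eta = (W_mech / E_meta) * 100
eta = (230.4 / 1444.4) * 100
ratio = 0.1595
eta = 15.9513


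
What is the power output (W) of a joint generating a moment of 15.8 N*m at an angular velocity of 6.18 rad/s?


P = M * omega
P = 15.8 * 6.18
P = 97.6440


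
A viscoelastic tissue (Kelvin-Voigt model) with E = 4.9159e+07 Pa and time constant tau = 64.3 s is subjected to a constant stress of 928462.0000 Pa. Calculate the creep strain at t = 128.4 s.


epsilon(t) = (sigma/E) * (1 - exp(-t/tau))
sigma/E = 928462.0000 / 4.9159e+07 = 0.0189
exp(-t/tau) = exp(-128.4 / 64.3) = 0.1358
epsilon = 0.0189 * (1 - 0.1358)
epsilon = 0.0163


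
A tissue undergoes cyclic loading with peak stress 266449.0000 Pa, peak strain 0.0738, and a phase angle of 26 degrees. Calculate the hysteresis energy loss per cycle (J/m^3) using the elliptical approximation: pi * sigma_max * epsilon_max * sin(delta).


E_loss = pi * sigma_max * epsilon_max * sin(delta)
delta = 26 deg = 0.4538 rad
sin(delta) = 0.4384
E_loss = pi * 266449.0000 * 0.0738 * 0.4384
E_loss = 27080.8499


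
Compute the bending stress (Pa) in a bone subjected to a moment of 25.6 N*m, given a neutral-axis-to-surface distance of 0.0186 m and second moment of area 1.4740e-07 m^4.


sigma = M * c / I
sigma = 25.6 * 0.0186 / 1.4740e-07
M * c = 0.4762
sigma = 3.2304e+06


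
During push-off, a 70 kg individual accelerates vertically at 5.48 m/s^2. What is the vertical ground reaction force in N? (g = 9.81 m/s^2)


GRF = m * (g + a)
GRF = 70 * (9.81 + 5.48)
GRF = 70 * 15.2900
GRF = 1070.3000


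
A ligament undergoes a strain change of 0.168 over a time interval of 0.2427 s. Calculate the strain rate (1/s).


strain_rate = delta_strain / delta_t
strain_rate = 0.168 / 0.2427
strain_rate = 0.6922


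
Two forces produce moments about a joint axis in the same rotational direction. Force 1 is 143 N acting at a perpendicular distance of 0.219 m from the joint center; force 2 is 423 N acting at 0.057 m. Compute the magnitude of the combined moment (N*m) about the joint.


M = F1 * d1 + F2 * d2
M = 143 * 0.219 + 423 * 0.057
M = 31.3170 + 24.1110
M = 55.4280


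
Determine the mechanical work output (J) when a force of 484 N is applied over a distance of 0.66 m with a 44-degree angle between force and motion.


W = F * d * cos(theta)
theta = 44 deg = 0.7679 rad
cos(theta) = 0.7193
W = 484 * 0.66 * 0.7193
W = 229.7859


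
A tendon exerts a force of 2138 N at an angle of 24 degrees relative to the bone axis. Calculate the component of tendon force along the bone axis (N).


F_eff = F_tendon * cos(theta)
theta = 24 deg = 0.4189 rad
cos(theta) = 0.9135
F_eff = 2138 * 0.9135
F_eff = 1953.1602


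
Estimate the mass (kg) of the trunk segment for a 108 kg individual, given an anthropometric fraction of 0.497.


m_segment = body_mass * fraction
m_segment = 108 * 0.497
m_segment = 53.6760


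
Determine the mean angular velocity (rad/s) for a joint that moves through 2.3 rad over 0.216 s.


omega = delta_theta / delta_t
omega = 2.3 / 0.216
omega = 10.6481


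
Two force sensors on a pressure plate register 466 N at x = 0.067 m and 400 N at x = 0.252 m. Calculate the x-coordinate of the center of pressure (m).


COP_x = (F1*x1 + F2*x2) / (F1 + F2)
COP_x = (466*0.067 + 400*0.252) / (466 + 400)
Numerator = 132.0220
Denominator = 866
COP_x = 0.1525


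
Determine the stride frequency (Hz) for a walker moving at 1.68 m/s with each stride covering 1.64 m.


f = v / stride_length
f = 1.68 / 1.64
f = 1.0244


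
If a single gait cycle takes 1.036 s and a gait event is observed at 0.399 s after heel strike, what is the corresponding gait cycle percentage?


pct = (event_time / cycle_time) * 100
pct = (0.399 / 1.036) * 100
ratio = 0.3851
pct = 38.5135


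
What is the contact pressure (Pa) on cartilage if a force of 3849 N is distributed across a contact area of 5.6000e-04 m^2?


P = F / A
P = 3849 / 5.6000e-04
P = 6.8732e+06


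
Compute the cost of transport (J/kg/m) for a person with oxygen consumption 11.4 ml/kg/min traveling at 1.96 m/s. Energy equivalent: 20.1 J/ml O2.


Power per kg = VO2 * 20.1 / 60
Power per kg = 11.4 * 20.1 / 60 = 3.8190 W/kg
Cost = power_per_kg / speed
Cost = 3.8190 / 1.96
Cost = 1.9485


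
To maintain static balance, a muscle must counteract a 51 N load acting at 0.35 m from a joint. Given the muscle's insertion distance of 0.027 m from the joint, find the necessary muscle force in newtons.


F_muscle = W * d_load / d_muscle
F_muscle = 51 * 0.35 / 0.027
Numerator = 17.8500
F_muscle = 661.1111


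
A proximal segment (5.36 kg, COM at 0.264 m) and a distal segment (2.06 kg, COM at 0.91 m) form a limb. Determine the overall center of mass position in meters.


COM = (m1*x1 + m2*x2) / (m1 + m2)
COM = (5.36*0.264 + 2.06*0.91) / (5.36 + 2.06)
Numerator = 3.2896
Denominator = 7.4200
COM = 0.4433


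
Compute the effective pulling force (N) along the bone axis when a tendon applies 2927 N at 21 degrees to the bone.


F_eff = F_tendon * cos(theta)
theta = 21 deg = 0.3665 rad
cos(theta) = 0.9336
F_eff = 2927 * 0.9336
F_eff = 2732.5899


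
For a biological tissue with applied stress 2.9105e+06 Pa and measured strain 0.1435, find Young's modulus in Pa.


E = stress / strain
E = 2.9105e+06 / 0.1435
E = 2.0282e+07


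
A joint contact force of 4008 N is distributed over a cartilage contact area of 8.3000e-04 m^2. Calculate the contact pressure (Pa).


P = F / A
P = 4008 / 8.3000e-04
P = 4.8289e+06


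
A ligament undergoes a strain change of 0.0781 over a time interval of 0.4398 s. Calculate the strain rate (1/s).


strain_rate = delta_strain / delta_t
strain_rate = 0.0781 / 0.4398
strain_rate = 0.1776


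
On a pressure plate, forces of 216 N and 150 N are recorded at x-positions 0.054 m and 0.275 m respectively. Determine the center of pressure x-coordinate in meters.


COP_x = (F1*x1 + F2*x2) / (F1 + F2)
COP_x = (216*0.054 + 150*0.275) / (216 + 150)
Numerator = 52.9140
Denominator = 366
COP_x = 0.1446


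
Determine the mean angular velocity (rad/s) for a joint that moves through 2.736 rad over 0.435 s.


omega = delta_theta / delta_t
omega = 2.736 / 0.435
omega = 6.2897


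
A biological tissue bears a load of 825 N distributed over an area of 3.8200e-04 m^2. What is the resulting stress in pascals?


stress = F / A
stress = 825 / 3.8200e-04
stress = 2.1597e+06


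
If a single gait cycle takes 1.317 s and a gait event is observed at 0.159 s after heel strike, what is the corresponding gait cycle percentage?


pct = (event_time / cycle_time) * 100
pct = (0.159 / 1.317) * 100
ratio = 0.1207
pct = 12.0729


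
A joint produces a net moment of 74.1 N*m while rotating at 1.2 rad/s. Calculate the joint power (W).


P = M * omega
P = 74.1 * 1.2
P = 88.9200


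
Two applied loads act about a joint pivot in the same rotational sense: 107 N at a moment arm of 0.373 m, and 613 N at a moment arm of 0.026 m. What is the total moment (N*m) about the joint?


M = F1 * d1 + F2 * d2
M = 107 * 0.373 + 613 * 0.026
M = 39.9110 + 15.9380
M = 55.8490


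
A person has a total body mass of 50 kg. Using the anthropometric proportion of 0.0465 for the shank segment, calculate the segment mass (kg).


m_segment = body_mass * fraction
m_segment = 50 * 0.0465
m_segment = 2.3250


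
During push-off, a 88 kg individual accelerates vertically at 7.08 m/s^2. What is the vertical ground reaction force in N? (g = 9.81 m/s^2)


GRF = m * (g + a)
GRF = 88 * (9.81 + 7.08)
GRF = 88 * 16.8900
GRF = 1486.3200


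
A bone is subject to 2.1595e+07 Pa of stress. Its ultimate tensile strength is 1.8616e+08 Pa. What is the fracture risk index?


FRI = applied / ultimate
FRI = 2.1595e+07 / 1.8616e+08
FRI = 0.1160


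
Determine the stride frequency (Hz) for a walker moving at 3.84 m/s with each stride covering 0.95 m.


f = v / stride_length
f = 3.84 / 0.95
f = 4.0421


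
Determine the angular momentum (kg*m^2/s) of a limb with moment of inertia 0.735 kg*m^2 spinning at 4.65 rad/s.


L = I * omega
L = 0.735 * 4.65
L = 3.4178


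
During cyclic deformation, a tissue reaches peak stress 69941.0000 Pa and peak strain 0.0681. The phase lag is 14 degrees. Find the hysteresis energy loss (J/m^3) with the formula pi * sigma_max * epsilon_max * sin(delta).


E_loss = pi * sigma_max * epsilon_max * sin(delta)
delta = 14 deg = 0.2443 rad
sin(delta) = 0.2419
E_loss = pi * 69941.0000 * 0.0681 * 0.2419
E_loss = 3619.9619


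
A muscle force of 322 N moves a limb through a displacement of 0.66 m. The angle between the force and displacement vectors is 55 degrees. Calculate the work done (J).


W = F * d * cos(theta)
theta = 55 deg = 0.9599 rad
cos(theta) = 0.5736
W = 322 * 0.66 * 0.5736
W = 121.8965


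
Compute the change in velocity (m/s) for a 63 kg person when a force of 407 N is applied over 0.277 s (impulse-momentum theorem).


J = F * dt = 407 * 0.277 = 112.7390 N*s
delta_v = J / m
delta_v = 112.7390 / 63
delta_v = 1.7895


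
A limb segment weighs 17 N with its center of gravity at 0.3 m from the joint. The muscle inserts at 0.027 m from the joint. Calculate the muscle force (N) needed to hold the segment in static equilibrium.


F_muscle = W * d_load / d_muscle
F_muscle = 17 * 0.3 / 0.027
Numerator = 5.1000
F_muscle = 188.8889


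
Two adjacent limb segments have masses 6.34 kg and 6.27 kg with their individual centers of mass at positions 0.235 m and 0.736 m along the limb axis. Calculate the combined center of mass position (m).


COM = (m1*x1 + m2*x2) / (m1 + m2)
COM = (6.34*0.235 + 6.27*0.736) / (6.34 + 6.27)
Numerator = 6.1046
Denominator = 12.6100
COM = 0.4841


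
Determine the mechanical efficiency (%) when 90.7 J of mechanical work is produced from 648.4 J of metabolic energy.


eta = (W_mech / E_meta) * 100
eta = (90.7 / 648.4) * 100
ratio = 0.1399
eta = 13.9883


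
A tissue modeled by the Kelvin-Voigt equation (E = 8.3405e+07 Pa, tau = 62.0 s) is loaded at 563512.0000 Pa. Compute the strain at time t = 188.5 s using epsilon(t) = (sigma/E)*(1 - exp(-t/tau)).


epsilon(t) = (sigma/E) * (1 - exp(-t/tau))
sigma/E = 563512.0000 / 8.3405e+07 = 0.0068
exp(-t/tau) = exp(-188.5 / 62.0) = 0.0478
epsilon = 0.0068 * (1 - 0.0478)
epsilon = 0.0064


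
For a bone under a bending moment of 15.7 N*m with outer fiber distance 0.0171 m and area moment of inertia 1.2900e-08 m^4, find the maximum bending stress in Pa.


sigma = M * c / I
sigma = 15.7 * 0.0171 / 1.2900e-08
M * c = 0.2685
sigma = 2.0812e+07


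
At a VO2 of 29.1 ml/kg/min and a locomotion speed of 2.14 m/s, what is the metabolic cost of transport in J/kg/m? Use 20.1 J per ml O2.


Power per kg = VO2 * 20.1 / 60
Power per kg = 29.1 * 20.1 / 60 = 9.7485 W/kg
Cost = power_per_kg / speed
Cost = 9.7485 / 2.14
Cost = 4.5554


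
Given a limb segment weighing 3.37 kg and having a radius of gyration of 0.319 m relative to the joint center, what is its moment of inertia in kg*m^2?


I = m * k^2
I = 3.37 * 0.319^2
k^2 = 0.1018
I = 0.3429


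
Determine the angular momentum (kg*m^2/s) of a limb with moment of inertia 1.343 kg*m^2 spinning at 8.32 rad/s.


L = I * omega
L = 1.343 * 8.32
L = 11.1738


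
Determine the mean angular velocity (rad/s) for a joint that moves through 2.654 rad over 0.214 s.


omega = delta_theta / delta_t
omega = 2.654 / 0.214
omega = 12.4019


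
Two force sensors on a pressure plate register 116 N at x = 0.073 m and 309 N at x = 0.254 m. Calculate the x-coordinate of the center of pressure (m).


COP_x = (F1*x1 + F2*x2) / (F1 + F2)
COP_x = (116*0.073 + 309*0.254) / (116 + 309)
Numerator = 86.9540
Denominator = 425
COP_x = 0.2046


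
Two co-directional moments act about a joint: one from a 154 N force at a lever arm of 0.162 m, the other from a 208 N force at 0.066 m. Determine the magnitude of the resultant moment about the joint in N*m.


M = F1 * d1 + F2 * d2
M = 154 * 0.162 + 208 * 0.066
M = 24.9480 + 13.7280
M = 38.6760


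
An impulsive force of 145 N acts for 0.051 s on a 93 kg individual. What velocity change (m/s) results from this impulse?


J = F * dt = 145 * 0.051 = 7.3950 N*s
delta_v = J / m
delta_v = 7.3950 / 93
delta_v = 0.0795


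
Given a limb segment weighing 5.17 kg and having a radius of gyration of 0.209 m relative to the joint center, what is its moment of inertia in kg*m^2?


I = m * k^2
I = 5.17 * 0.209^2
k^2 = 0.0437
I = 0.2258


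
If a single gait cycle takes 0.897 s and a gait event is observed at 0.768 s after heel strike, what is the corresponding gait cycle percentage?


pct = (event_time / cycle_time) * 100
pct = (0.768 / 0.897) * 100
ratio = 0.8562
pct = 85.6187


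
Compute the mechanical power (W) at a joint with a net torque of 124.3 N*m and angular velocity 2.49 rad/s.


P = M * omega
P = 124.3 * 2.49
P = 309.5070


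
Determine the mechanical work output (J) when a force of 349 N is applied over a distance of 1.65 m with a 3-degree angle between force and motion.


W = F * d * cos(theta)
theta = 3 deg = 0.0524 rad
cos(theta) = 0.9986
W = 349 * 1.65 * 0.9986
W = 575.0608


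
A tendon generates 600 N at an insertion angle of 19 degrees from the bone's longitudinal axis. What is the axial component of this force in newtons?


F_eff = F_tendon * cos(theta)
theta = 19 deg = 0.3316 rad
cos(theta) = 0.9455
F_eff = 600 * 0.9455
F_eff = 567.3111


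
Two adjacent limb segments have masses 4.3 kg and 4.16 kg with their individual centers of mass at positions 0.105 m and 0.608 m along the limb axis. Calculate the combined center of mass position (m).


COM = (m1*x1 + m2*x2) / (m1 + m2)
COM = (4.3*0.105 + 4.16*0.608) / (4.3 + 4.16)
Numerator = 2.9808
Denominator = 8.4600
COM = 0.3523


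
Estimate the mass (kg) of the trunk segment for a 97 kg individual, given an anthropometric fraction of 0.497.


m_segment = body_mass * fraction
m_segment = 97 * 0.497
m_segment = 48.2090


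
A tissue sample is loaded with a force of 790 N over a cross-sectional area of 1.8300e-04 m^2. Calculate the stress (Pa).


stress = F / A
stress = 790 / 1.8300e-04
stress = 4.3169e+06


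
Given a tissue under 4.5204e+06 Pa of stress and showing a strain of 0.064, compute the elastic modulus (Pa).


E = stress / strain
E = 4.5204e+06 / 0.064
E = 7.0631e+07


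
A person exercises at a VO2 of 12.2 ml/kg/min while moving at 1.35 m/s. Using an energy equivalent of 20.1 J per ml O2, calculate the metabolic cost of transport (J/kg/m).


Power per kg = VO2 * 20.1 / 60
Power per kg = 12.2 * 20.1 / 60 = 4.0870 W/kg
Cost = power_per_kg / speed
Cost = 4.0870 / 1.35
Cost = 3.0274


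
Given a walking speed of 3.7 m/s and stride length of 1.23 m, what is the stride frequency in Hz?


f = v / stride_length
f = 3.7 / 1.23
f = 3.0081


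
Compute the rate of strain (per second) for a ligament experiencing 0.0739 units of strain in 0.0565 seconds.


strain_rate = delta_strain / delta_t
strain_rate = 0.0739 / 0.0565
strain_rate = 1.3080


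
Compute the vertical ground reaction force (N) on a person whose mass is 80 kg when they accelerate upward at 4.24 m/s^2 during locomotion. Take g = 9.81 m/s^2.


GRF = m * (g + a)
GRF = 80 * (9.81 + 4.24)
GRF = 80 * 14.0500
GRF = 1124.0000


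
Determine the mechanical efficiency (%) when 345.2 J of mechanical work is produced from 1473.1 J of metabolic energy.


eta = (W_mech / E_meta) * 100
eta = (345.2 / 1473.1) * 100
ratio = 0.2343
eta = 23.4336


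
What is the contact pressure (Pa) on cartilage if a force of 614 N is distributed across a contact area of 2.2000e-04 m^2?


P = F / A
P = 614 / 2.2000e-04
P = 2.7909e+06


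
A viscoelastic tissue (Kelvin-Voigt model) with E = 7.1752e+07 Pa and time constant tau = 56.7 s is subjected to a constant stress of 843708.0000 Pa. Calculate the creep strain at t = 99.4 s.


epsilon(t) = (sigma/E) * (1 - exp(-t/tau))
sigma/E = 843708.0000 / 7.1752e+07 = 0.0118
exp(-t/tau) = exp(-99.4 / 56.7) = 0.1732
epsilon = 0.0118 * (1 - 0.1732)
epsilon = 0.0097


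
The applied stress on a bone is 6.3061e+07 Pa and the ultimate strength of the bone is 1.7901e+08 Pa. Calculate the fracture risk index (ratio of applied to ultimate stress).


FRI = applied / ultimate
FRI = 6.3061e+07 / 1.7901e+08
FRI = 0.3523


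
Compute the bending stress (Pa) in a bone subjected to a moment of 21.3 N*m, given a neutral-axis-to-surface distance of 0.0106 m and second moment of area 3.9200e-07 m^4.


sigma = M * c / I
sigma = 21.3 * 0.0106 / 3.9200e-07
M * c = 0.2258
sigma = 575969.3878


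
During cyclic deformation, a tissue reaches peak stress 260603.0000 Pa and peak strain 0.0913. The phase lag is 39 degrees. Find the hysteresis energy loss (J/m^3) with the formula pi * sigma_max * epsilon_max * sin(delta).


E_loss = pi * sigma_max * epsilon_max * sin(delta)
delta = 39 deg = 0.6807 rad
sin(delta) = 0.6293
E_loss = pi * 260603.0000 * 0.0913 * 0.6293
E_loss = 47040.4930


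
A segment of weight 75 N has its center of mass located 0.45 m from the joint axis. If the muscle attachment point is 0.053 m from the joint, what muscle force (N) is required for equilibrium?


F_muscle = W * d_load / d_muscle
F_muscle = 75 * 0.45 / 0.053
Numerator = 33.7500
F_muscle = 636.7925


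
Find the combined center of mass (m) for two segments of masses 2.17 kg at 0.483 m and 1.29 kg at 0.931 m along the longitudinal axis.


COM = (m1*x1 + m2*x2) / (m1 + m2)
COM = (2.17*0.483 + 1.29*0.931) / (2.17 + 1.29)
Numerator = 2.2491
Denominator = 3.4600
COM = 0.6500


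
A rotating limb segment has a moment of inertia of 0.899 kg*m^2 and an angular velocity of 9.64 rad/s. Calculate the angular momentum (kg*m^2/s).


L = I * omega
L = 0.899 * 9.64
L = 8.6664


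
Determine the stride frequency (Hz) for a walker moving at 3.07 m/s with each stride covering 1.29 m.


f = v / stride_length
f = 3.07 / 1.29
f = 2.3798


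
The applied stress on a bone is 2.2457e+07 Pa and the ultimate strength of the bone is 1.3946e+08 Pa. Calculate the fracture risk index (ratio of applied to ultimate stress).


FRI = applied / ultimate
FRI = 2.2457e+07 / 1.3946e+08
FRI = 0.1610


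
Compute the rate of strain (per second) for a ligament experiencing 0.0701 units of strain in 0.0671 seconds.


strain_rate = delta_strain / delta_t
strain_rate = 0.0701 / 0.0671
strain_rate = 1.0447


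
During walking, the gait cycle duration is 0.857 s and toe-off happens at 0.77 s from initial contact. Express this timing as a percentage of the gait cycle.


pct = (event_time / cycle_time) * 100
pct = (0.77 / 0.857) * 100
ratio = 0.8985
pct = 89.8483


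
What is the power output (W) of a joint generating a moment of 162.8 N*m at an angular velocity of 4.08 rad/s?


P = M * omega
P = 162.8 * 4.08
P = 664.2240


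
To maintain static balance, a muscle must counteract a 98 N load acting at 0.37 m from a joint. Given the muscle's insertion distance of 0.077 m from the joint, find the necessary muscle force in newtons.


F_muscle = W * d_load / d_muscle
F_muscle = 98 * 0.37 / 0.077
Numerator = 36.2600
F_muscle = 470.9091


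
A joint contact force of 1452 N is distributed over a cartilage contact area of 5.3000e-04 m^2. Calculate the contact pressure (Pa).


P = F / A
P = 1452 / 5.3000e-04
P = 2.7396e+06


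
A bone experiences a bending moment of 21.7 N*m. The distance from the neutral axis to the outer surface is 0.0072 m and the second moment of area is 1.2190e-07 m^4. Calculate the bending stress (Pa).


sigma = M * c / I
sigma = 21.7 * 0.0072 / 1.2190e-07
M * c = 0.1562
sigma = 1.2817e+06


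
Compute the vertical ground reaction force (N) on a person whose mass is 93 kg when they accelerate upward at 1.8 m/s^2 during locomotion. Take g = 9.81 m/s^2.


GRF = m * (g + a)
GRF = 93 * (9.81 + 1.8)
GRF = 93 * 11.6100
GRF = 1079.7300


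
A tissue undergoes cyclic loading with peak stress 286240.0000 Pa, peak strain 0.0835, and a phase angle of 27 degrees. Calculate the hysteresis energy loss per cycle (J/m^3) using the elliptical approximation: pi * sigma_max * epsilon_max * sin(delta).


E_loss = pi * sigma_max * epsilon_max * sin(delta)
delta = 27 deg = 0.4712 rad
sin(delta) = 0.4540
E_loss = pi * 286240.0000 * 0.0835 * 0.4540
E_loss = 34088.9352


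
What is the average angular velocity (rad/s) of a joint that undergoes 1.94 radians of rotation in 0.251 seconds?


omega = delta_theta / delta_t
omega = 1.94 / 0.251
omega = 7.7291


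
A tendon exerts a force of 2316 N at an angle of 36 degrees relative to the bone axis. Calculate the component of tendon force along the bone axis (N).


F_eff = F_tendon * cos(theta)
theta = 36 deg = 0.6283 rad
cos(theta) = 0.8090
F_eff = 2316 * 0.8090
F_eff = 1873.6834


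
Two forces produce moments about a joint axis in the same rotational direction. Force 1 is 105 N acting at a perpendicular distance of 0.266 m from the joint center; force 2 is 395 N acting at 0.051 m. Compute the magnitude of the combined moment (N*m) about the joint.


M = F1 * d1 + F2 * d2
M = 105 * 0.266 + 395 * 0.051
M = 27.9300 + 20.1450
M = 48.0750


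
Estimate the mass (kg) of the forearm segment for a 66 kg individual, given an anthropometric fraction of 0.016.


m_segment = body_mass * fraction
m_segment = 66 * 0.016
m_segment = 1.0560


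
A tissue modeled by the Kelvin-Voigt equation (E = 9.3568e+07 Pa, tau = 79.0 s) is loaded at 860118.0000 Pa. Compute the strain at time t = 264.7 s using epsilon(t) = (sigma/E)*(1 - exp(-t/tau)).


epsilon(t) = (sigma/E) * (1 - exp(-t/tau))
sigma/E = 860118.0000 / 9.3568e+07 = 0.0092
exp(-t/tau) = exp(-264.7 / 79.0) = 0.0351
epsilon = 0.0092 * (1 - 0.0351)
epsilon = 0.0089


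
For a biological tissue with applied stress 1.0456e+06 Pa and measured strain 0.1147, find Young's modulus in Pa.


E = stress / strain
E = 1.0456e+06 / 0.1147
E = 9.1160e+06


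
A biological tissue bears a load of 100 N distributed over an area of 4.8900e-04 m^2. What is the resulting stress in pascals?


stress = F / A
stress = 100 / 4.8900e-04
stress = 204498.9775


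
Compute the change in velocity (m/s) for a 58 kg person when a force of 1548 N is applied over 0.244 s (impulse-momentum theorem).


J = F * dt = 1548 * 0.244 = 377.7120 N*s
delta_v = J / m
delta_v = 377.7120 / 58
delta_v = 6.5123


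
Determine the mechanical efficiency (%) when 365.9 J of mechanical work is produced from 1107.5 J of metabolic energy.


eta = (W_mech / E_meta) * 100
eta = (365.9 / 1107.5) * 100
ratio = 0.3304
eta = 33.0384


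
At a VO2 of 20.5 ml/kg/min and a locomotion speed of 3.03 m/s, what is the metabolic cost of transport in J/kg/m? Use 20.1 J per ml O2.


Power per kg = VO2 * 20.1 / 60
Power per kg = 20.5 * 20.1 / 60 = 6.8675 W/kg
Cost = power_per_kg / speed
Cost = 6.8675 / 3.03
Cost = 2.2665


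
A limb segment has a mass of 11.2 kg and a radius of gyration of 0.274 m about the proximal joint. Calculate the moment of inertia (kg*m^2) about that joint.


I = m * k^2
I = 11.2 * 0.274^2
k^2 = 0.0751
I = 0.8409


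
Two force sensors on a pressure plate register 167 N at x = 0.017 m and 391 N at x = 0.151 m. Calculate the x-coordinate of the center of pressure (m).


COP_x = (F1*x1 + F2*x2) / (F1 + F2)
COP_x = (167*0.017 + 391*0.151) / (167 + 391)
Numerator = 61.8800
Denominator = 558
COP_x = 0.1109


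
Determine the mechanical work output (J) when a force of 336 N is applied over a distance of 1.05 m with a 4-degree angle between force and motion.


W = F * d * cos(theta)
theta = 4 deg = 0.0698 rad
cos(theta) = 0.9976
W = 336 * 1.05 * 0.9976
W = 351.9406


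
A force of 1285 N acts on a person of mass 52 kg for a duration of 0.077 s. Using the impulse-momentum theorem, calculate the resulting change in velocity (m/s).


J = F * dt = 1285 * 0.077 = 98.9450 N*s
delta_v = J / m
delta_v = 98.9450 / 52
delta_v = 1.9028


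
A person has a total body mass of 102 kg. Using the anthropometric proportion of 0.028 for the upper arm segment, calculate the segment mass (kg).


m_segment = body_mass * fraction
m_segment = 102 * 0.028
m_segment = 2.8560
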